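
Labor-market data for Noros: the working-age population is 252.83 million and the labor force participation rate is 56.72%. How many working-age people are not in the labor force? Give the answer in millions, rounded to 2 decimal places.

Share not in the labor force = 1 − 0.5672 = 0.4328.
Not in labor force = 0.4328 × 252.83 ≈ 109.42 million.

About 109.42 million are not in the labor force.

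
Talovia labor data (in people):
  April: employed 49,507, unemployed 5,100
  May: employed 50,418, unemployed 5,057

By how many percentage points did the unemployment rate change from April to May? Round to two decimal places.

The unemployment rate changed by −0.22 percentage points.

April: labor force = 49,507 + 5,100 = 54,607; u = 5,100/54,607 = 9.34%.
May: labor force = 50,418 + 5,057 = 55,475; u = 5,057/55,475 = 9.12%.
Change = 9.12% − 9.34% = −0.22 pp.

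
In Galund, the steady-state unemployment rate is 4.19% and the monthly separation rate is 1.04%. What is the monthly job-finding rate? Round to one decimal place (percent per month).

Job-finding rate ≈ 23.8% per month.

From u* = s/(s+f): f = s·(1−u)/u.
f = 1.04 × (1 − 0.0419) / 0.0419 = 0.9964 / 0.0419 ≈ 23.8% per month.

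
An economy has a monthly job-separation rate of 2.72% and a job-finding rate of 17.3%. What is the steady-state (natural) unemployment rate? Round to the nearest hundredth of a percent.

Steady-state unemployment rate ≈ 13.59%.

At steady state the flows balance: s·E = f·U, so U/(E+U) = s/(s+f).
u* = 2.72 / (2.72 + 17.3) = 2.72 / 20.02 = 13.59%.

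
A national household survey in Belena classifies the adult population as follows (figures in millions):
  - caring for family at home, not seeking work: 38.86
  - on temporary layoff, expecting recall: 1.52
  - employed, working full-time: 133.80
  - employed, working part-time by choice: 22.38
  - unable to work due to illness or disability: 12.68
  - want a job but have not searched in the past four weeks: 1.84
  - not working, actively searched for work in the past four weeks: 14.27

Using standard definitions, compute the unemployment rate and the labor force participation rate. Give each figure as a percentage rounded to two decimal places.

Employed = 133.80 + 22.38 = 156.18 million.
Unemployed = 1.52 + 14.27 = 15.79 million (jobless and actively searching, or on temporary layoff).
Labor force = 156.18 + 15.79 = 171.97 million.
Not in labor force = 38.86 + 12.68 + 1.84 = 53.38 million (those not working and not actively searching are outside the labor force — including those who want a job but have given up searching).
Civilian working-age population = 171.97 + 53.38 = 225.35 million.
Unemployment rate = 15.79 / 171.97 = 9.18%.
Labor force participation rate = 171.97 / 225.35 = 76.31%.

Unemployment rate ≈ 9.18%; labor force participation rate ≈ 76.31%.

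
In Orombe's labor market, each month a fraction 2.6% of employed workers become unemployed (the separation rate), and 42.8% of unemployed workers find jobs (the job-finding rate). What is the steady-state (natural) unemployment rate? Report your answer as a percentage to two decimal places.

At steady state the flows balance: s·E = f·U, so U/(E+U) = s/(s+f).
u* = 2.6 / (2.6 + 42.8) = 2.6 / 45.40 = 5.73%.

Steady-state unemployment rate ≈ 5.73%.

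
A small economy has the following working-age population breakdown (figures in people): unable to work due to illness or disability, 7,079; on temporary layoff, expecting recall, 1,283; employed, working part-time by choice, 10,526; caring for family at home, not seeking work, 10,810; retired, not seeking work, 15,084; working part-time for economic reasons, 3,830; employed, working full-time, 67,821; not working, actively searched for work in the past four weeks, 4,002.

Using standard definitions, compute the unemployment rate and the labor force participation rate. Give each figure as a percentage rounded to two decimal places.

Employed = 10,526 + 3,830 + 67,821 = 82,177 (anyone who worked, including part-time for economic reasons, counts as employed).
Unemployed = 1,283 + 4,002 = 5,285 (jobless and actively searching, or on temporary layoff).
Labor force = 82,177 + 5,285 = 87,462.
Not in labor force = 7,079 + 10,810 + 15,084 = 32,973 (those not working and not actively searching are outside the labor force).
Civilian working-age population = 87,462 + 32,973 = 120,435.
Unemployment rate = 5,285 / 87,462 = 6.04%.
Labor force participation rate = 87,462 / 120,435 = 72.62%.

Unemployment rate ≈ 6.04%; labor force participation rate ≈ 72.62%.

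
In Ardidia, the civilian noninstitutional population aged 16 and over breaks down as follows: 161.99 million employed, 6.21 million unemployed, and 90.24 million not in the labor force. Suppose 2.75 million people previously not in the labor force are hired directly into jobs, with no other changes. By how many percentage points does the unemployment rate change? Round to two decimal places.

Initially, labor force = 161.99 + 6.21 = 168.20 million, so u = 6.21/168.20 = 3.69%.
After the change, employed and labor force both rise by 2.75; unemployed unchanged → E = 164.74, U = 6.21, labor force = 170.95 million.
New unemployment rate = 6.21 / 170.95 = 3.63%.
Change = 3.63% − 3.69% = −0.06 percentage points.

The unemployment rate changes by −0.06 percentage points.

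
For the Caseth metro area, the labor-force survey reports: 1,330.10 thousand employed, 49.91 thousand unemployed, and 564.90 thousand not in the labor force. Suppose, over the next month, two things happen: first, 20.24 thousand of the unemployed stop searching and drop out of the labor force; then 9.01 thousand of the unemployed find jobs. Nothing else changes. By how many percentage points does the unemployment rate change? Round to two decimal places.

The unemployment rate changes by −2.10 percentage points.

Initially, labor force = 1,330.10 + 49.91 = 1,380.01 thousand, so u = 49.91/1,380.01 = 3.62%.
After the first change, unemployed and labor force both fall by 20.24 → E = 1,330.10, U = 29.67, labor force = 1,359.77 thousand.
After the second change, unemployed falls and employed rises by 9.01; labor force unchanged → E = 1,339.11, U = 20.66, labor force = 1,359.77 thousand.
New unemployment rate = 20.66 / 1,359.77 = 1.52%.
Change = 1.52% − 3.62% = −2.10 percentage points.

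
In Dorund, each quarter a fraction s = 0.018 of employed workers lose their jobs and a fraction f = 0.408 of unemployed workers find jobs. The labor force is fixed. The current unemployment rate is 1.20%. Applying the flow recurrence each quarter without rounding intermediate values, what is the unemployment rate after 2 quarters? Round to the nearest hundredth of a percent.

With a fixed labor force, u_{t+1} = u_t + s·(1−u_t) − f·u_t = u_t·(1−s−f) + s.
Here 1−s−f = 0.574 and s = 0.018.
u_1 = 0.012000 × 0.574 + 0.018 = 0.024888.
u_2 = 0.024888 × 0.574 + 0.018 = 0.032286.

Unemployment rate after two quarters ≈ 3.23%.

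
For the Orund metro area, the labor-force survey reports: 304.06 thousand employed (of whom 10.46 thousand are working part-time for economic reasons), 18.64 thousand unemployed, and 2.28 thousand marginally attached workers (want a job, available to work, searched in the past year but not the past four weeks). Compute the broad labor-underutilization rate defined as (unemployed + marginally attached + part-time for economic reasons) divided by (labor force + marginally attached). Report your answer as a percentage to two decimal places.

Broad underutilization rate ≈ 9.66%.

Labor force = 304.06 + 18.64 = 322.70 thousand.
Numerator = 18.64 + 2.28 + 10.46 = 31.38 thousand.
Denominator = 322.70 + 2.28 = 324.98 thousand.
Broad rate = 31.38 / 324.98 = 9.66%.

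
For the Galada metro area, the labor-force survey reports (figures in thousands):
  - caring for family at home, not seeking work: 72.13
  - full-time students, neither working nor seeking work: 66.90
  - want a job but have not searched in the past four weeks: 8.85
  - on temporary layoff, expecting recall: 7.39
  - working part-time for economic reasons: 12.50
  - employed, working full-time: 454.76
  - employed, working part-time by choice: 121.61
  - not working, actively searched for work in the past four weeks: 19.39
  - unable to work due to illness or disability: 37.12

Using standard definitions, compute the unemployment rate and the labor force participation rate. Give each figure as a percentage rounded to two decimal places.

Unemployment rate ≈ 4.35%; labor force participation rate ≈ 76.89%.

Employed = 12.50 + 454.76 + 121.61 = 588.87 thousand (anyone who worked, including part-time for economic reasons, counts as employed).
Unemployed = 7.39 + 19.39 = 26.78 thousand (jobless and actively searching, or on temporary layoff).
Labor force = 588.87 + 26.78 = 615.65 thousand.
Not in labor force = 72.13 + 66.90 + 8.85 + 37.12 = 185.00 thousand (those not working and not actively searching are outside the labor force — including those who want a job but have given up searching).
Civilian working-age population = 615.65 + 185.00 = 800.65 thousand.
Unemployment rate = 26.78 / 615.65 = 4.35%.
Labor force participation rate = 615.65 / 800.65 = 76.89%.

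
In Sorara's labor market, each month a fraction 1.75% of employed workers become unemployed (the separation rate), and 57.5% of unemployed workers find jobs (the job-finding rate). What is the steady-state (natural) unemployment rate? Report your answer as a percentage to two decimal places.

Steady-state unemployment rate ≈ 2.95%.

At steady state the flows balance: s·E = f·U, so U/(E+U) = s/(s+f).
u* = 1.75 / (1.75 + 57.5) = 1.75 / 59.25 = 2.95%.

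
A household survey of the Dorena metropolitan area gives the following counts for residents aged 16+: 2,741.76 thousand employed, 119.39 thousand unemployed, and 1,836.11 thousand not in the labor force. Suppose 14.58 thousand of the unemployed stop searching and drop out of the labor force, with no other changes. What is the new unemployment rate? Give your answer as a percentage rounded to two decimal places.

New unemployment rate ≈ 3.68%.

Initially, labor force = 2,741.76 + 119.39 = 2,861.15 thousand, so u = 119.39/2,861.15 = 4.17%.
After the change, unemployed and labor force both fall by 14.58 → E = 2,741.76, U = 104.81, labor force = 2,846.57 thousand.
New unemployment rate = 104.81 / 2,846.57 = 3.68%.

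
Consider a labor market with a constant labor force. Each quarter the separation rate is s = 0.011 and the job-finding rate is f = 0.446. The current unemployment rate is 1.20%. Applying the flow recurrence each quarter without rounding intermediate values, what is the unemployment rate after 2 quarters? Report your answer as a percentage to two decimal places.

Unemployment rate after two quarters ≈ 2.05%.

With a fixed labor force, u_{t+1} = u_t + s·(1−u_t) − f·u_t = u_t·(1−s−f) + s.
Here 1−s−f = 0.543 and s = 0.011.
u_1 = 0.012000 × 0.543 + 0.011 = 0.017516.
u_2 = 0.017516 × 0.543 + 0.011 = 0.020511.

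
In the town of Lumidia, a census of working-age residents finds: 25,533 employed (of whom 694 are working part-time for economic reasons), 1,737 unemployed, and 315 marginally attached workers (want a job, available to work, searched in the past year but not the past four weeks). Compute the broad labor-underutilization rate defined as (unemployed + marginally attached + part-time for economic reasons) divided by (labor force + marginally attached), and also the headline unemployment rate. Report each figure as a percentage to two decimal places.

Labor force = 25,533 + 1,737 = 27,270.
Numerator = 1,737 + 315 + 694 = 2,746.
Denominator = 27,270 + 315 = 27,585.
Broad rate = 2,746 / 27,585 = 9.95%.
Headline unemployment rate = 1,737 / 27,270 = 6.37%.

Broad underutilization rate ≈ 9.95%; headline unemployment rate ≈ 6.37%.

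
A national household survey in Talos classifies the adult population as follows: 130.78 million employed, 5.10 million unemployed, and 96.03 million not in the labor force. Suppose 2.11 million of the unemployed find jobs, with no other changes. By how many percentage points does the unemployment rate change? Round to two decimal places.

The unemployment rate changes by −1.55 percentage points.

Initially, labor force = 130.78 + 5.10 = 135.88 million, so u = 5.10/135.88 = 3.75%.
After the change, unemployed falls and employed rises by 2.11; labor force unchanged → E = 132.89, U = 2.99, labor force = 135.88 million.
New unemployment rate = 2.99 / 135.88 = 2.20%.
Change = 2.20% − 3.75% = −1.55 percentage points.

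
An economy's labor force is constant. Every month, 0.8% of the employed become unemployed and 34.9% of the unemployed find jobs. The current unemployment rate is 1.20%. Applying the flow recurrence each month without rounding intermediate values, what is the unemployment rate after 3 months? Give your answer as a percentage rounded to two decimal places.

Unemployment rate after three months ≈ 1.96%.

With a fixed labor force, u_{t+1} = u_t + s·(1−u_t) − f·u_t = u_t·(1−s−f) + s.
Here 1−s−f = 0.643 and s = 0.008.
u_1 = 0.012000 × 0.643 + 0.008 = 0.015716.
u_2 = 0.015716 × 0.643 + 0.008 = 0.018105.
u_3 = 0.018105 × 0.643 + 0.008 = 0.019642.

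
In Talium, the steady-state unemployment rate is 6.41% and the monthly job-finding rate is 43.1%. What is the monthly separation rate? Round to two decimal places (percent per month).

Separation rate ≈ 2.95% per month.

From u* = s/(s+f): s = u·f/(1−u).
s = 0.0641 × 43.1 / (1 − 0.0641) = 2.7627 / 0.9359 ≈ 2.95% per month.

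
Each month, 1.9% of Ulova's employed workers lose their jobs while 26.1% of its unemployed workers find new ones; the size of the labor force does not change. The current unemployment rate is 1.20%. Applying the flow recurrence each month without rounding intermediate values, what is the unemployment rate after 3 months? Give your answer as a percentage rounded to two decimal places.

Unemployment rate after three months ≈ 4.70%.

With a fixed labor force, u_{t+1} = u_t + s·(1−u_t) − f·u_t = u_t·(1−s−f) + s.
Here 1−s−f = 0.720 and s = 0.019.
u_1 = 0.012000 × 0.720 + 0.019 = 0.027640.
u_2 = 0.027640 × 0.720 + 0.019 = 0.038901.
u_3 = 0.038901 × 0.720 + 0.019 = 0.047009.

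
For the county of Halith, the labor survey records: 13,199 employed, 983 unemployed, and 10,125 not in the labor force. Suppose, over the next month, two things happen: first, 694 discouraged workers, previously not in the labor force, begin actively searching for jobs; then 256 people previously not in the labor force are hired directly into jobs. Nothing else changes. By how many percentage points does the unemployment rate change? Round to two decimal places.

Initially, labor force = 13,199 + 983 = 14,182, so u = 983/14,182 = 6.93%.
After the first change, unemployed and labor force both rise by 694 → E = 13,199, U = 1,677, labor force = 14,876.
After the second change, employed and labor force both rise by 256; unemployed unchanged → E = 13,455, U = 1,677, labor force = 15,132.
New unemployment rate = 1,677 / 15,132 = 11.08%.
Change = 11.08% − 6.93% = +4.15 percentage points.

The unemployment rate changes by +4.15 percentage points.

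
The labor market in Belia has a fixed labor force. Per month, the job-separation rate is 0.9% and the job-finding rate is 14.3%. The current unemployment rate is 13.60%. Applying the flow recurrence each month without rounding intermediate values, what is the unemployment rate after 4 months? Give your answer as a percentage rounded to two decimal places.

With a fixed labor force, u_{t+1} = u_t + s·(1−u_t) − f·u_t = u_t·(1−s−f) + s.
Here 1−s−f = 0.848 and s = 0.009.
u_1 = 0.136000 × 0.848 + 0.009 = 0.124328.
u_2 = 0.124328 × 0.848 + 0.009 = 0.114430.
u_3 = 0.114430 × 0.848 + 0.009 = 0.106037.
u_4 = 0.106037 × 0.848 + 0.009 = 0.098919.

Unemployment rate after four months ≈ 9.89%.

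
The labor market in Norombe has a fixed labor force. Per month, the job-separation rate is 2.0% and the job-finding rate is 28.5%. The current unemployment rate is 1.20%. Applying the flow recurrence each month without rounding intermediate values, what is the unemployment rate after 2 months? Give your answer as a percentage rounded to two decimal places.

With a fixed labor force, u_{t+1} = u_t + s·(1−u_t) − f·u_t = u_t·(1−s−f) + s.
Here 1−s−f = 0.695 and s = 0.020.
u_1 = 0.012000 × 0.695 + 0.020 = 0.028340.
u_2 = 0.028340 × 0.695 + 0.020 = 0.039696.

Unemployment rate after two months ≈ 3.97%.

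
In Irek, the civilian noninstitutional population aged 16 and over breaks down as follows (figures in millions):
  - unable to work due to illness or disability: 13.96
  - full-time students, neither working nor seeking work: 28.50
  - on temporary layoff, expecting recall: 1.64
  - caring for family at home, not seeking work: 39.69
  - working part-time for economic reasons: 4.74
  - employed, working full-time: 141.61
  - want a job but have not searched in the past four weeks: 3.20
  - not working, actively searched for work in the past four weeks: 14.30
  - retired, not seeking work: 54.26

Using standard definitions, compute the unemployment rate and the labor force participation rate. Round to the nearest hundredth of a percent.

Employed = 4.74 + 141.61 = 146.35 million (anyone who worked, including part-time for economic reasons, counts as employed).
Unemployed = 1.64 + 14.30 = 15.94 million (jobless and actively searching, or on temporary layoff).
Labor force = 146.35 + 15.94 = 162.29 million.
Not in labor force = 13.96 + 28.50 + 39.69 + 3.20 + 54.26 = 139.61 million (those not working and not actively searching are outside the labor force — including those who want a job but have given up searching).
Civilian working-age population = 162.29 + 139.61 = 301.90 million.
Unemployment rate = 15.94 / 162.29 = 9.82%.
Labor force participation rate = 162.29 / 301.90 = 53.76%.

Unemployment rate ≈ 9.82%; labor force participation rate ≈ 53.76%.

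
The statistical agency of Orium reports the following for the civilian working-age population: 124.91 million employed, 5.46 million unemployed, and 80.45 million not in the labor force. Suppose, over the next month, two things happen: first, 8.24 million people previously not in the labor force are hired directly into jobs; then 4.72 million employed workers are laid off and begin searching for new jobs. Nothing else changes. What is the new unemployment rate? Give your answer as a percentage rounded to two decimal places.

Initially, labor force = 124.91 + 5.46 = 130.37 million, so u = 5.46/130.37 = 4.19%.
After the first change, employed and labor force both rise by 8.24; unemployed unchanged → E = 133.15, U = 5.46, labor force = 138.61 million.
After the second change, employed falls and unemployed rises by 4.72; labor force unchanged → E = 128.43, U = 10.18, labor force = 138.61 million.
New unemployment rate = 10.18 / 138.61 = 7.34%.

New unemployment rate ≈ 7.34%.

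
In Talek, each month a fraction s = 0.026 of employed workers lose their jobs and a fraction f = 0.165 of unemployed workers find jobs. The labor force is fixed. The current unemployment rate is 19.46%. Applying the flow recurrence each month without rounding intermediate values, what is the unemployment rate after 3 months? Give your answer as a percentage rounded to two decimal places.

Unemployment rate after three months ≈ 16.71%.

With a fixed labor force, u_{t+1} = u_t + s·(1−u_t) − f·u_t = u_t·(1−s−f) + s.
Here 1−s−f = 0.809 and s = 0.026.
u_1 = 0.194600 × 0.809 + 0.026 = 0.183431.
u_2 = 0.183431 × 0.809 + 0.026 = 0.174396.
u_3 = 0.174396 × 0.809 + 0.026 = 0.167086.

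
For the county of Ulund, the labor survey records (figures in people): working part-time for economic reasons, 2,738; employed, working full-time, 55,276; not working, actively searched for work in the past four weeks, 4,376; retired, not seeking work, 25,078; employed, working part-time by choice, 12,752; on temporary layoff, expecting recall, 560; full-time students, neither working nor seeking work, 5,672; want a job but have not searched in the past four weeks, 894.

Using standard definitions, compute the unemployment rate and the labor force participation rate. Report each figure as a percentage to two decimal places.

Unemployment rate ≈ 6.52%; labor force participation rate ≈ 70.52%.

Employed = 2,738 + 55,276 + 12,752 = 70,766 (anyone who worked, including part-time for economic reasons, counts as employed).
Unemployed = 4,376 + 560 = 4,936 (jobless and actively searching, or on temporary layoff).
Labor force = 70,766 + 4,936 = 75,702.
Not in labor force = 25,078 + 5,672 + 894 = 31,644 (those not working and not actively searching are outside the labor force — including those who want a job but have given up searching).
Civilian working-age population = 75,702 + 31,644 = 107,346.
Unemployment rate = 4,936 / 75,702 = 6.52%.
Labor force participation rate = 75,702 / 107,346 = 70.52%.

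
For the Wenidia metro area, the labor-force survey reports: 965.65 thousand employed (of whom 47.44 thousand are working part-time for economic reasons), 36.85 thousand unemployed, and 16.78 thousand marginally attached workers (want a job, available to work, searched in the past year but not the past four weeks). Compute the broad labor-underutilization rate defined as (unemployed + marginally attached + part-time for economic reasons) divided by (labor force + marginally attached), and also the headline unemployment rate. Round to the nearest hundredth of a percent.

Labor force = 965.65 + 36.85 = 1,002.50 thousand.
Numerator = 36.85 + 16.78 + 47.44 = 101.07 thousand.
Denominator = 1,002.50 + 16.78 = 1,019.28 thousand.
Broad rate = 101.07 / 1,019.28 = 9.92%.
Headline unemployment rate = 36.85 / 1,002.50 = 3.68%.

Broad underutilization rate ≈ 9.92%; headline unemployment rate ≈ 3.68%.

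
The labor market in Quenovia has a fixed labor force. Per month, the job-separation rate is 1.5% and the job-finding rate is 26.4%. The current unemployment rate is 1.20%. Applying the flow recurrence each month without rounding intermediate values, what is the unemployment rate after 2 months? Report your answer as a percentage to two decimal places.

Unemployment rate after two months ≈ 3.21%.

With a fixed labor force, u_{t+1} = u_t + s·(1−u_t) − f·u_t = u_t·(1−s−f) + s.
Here 1−s−f = 0.721 and s = 0.015.
u_1 = 0.012000 × 0.721 + 0.015 = 0.023652.
u_2 = 0.023652 × 0.721 + 0.015 = 0.032053.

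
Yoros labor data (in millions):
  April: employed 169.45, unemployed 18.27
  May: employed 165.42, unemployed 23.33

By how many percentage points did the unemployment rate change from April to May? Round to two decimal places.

The unemployment rate changed by +2.63 percentage points.

April: labor force = 169.45 + 18.27 = 187.72; u = 18.27/187.72 = 9.73%.
May: labor force = 165.42 + 23.33 = 188.75; u = 23.33/188.75 = 12.36%.
Change = 12.36% − 9.73% = +2.63 pp.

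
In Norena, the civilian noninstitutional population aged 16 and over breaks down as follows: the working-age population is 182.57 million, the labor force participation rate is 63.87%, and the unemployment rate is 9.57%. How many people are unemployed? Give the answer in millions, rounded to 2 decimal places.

About 11.16 million are unemployed.

Labor force = 0.6387 × 182.57 = 116.61 million.
Unemployed = 0.0957 × 116.61 ≈ 11.16 million.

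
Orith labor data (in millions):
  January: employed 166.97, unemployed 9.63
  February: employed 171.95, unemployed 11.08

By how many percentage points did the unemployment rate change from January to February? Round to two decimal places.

January: labor force = 166.97 + 9.63 = 176.60; u = 9.63/176.60 = 5.45%.
February: labor force = 171.95 + 11.08 = 183.03; u = 11.08/183.03 = 6.05%.
Change = 6.05% − 5.45% = +0.60 pp.

The unemployment rate changed by +0.60 percentage points.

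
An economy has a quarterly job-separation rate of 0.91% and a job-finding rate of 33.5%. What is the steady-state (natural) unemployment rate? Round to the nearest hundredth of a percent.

At steady state the flows balance: s·E = f·U, so U/(E+U) = s/(s+f).
u* = 0.91 / (0.91 + 33.5) = 0.91 / 34.41 = 2.64%.

Steady-state unemployment rate ≈ 2.64%.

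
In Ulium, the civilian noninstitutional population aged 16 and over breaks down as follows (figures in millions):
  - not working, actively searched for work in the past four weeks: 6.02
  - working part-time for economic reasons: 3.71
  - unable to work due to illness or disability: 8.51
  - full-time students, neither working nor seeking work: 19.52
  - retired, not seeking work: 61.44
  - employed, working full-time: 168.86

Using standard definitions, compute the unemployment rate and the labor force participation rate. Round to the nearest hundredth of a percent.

Employed = 3.71 + 168.86 = 172.57 million (anyone who worked, including part-time for economic reasons, counts as employed).
Unemployed = 6.02 million.
Labor force = 172.57 + 6.02 = 178.59 million.
Not in labor force = 8.51 + 19.52 + 61.44 = 89.47 million (those not working and not actively searching are outside the labor force).
Civilian working-age population = 178.59 + 89.47 = 268.06 million.
Unemployment rate = 6.02 / 178.59 = 3.37%.
Labor force participation rate = 178.59 / 268.06 = 66.62%.

Unemployment rate ≈ 3.37%; labor force participation rate ≈ 66.62%.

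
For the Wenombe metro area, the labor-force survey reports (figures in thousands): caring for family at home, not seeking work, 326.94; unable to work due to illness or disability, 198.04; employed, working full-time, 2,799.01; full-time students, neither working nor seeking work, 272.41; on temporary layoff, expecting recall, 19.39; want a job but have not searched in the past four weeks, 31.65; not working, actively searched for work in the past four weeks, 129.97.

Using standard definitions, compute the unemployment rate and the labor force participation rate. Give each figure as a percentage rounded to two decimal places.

Unemployment rate ≈ 5.07%; labor force participation rate ≈ 78.05%.

Employed = 2,799.01 thousand.
Unemployed = 19.39 + 129.97 = 149.36 thousand (jobless and actively searching, or on temporary layoff).
Labor force = 2,799.01 + 149.36 = 2,948.37 thousand.
Not in labor force = 326.94 + 198.04 + 272.41 + 31.65 = 829.04 thousand (those not working and not actively searching are outside the labor force — including those who want a job but have given up searching).
Civilian working-age population = 2,948.37 + 829.04 = 3,777.41 thousand.
Unemployment rate = 149.36 / 2,948.37 = 5.07%.
Labor force participation rate = 2,948.37 / 3,777.41 = 78.05%.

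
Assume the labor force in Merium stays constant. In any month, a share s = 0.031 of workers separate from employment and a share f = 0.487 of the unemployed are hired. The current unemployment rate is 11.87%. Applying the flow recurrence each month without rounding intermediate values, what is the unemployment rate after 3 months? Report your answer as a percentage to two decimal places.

Unemployment rate after three months ≈ 6.64%.

With a fixed labor force, u_{t+1} = u_t + s·(1−u_t) − f·u_t = u_t·(1−s−f) + s.
Here 1−s−f = 0.482 and s = 0.031.
u_1 = 0.118700 × 0.482 + 0.031 = 0.088213.
u_2 = 0.088213 × 0.482 + 0.031 = 0.073519.
u_3 = 0.073519 × 0.482 + 0.031 = 0.066436.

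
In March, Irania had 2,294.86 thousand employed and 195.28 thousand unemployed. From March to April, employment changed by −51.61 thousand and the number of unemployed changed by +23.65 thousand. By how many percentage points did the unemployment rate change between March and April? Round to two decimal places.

March: labor force = 2,294.86 + 195.28 = 2,490.14; u = 195.28/2,490.14 = 7.84%.
April: labor force = 2,243.25 + 218.93 = 2,462.18; u = 218.93/2,462.18 = 8.89%.
Change = 8.89% − 7.84% = +1.05 pp.

The unemployment rate changed by +1.05 percentage points.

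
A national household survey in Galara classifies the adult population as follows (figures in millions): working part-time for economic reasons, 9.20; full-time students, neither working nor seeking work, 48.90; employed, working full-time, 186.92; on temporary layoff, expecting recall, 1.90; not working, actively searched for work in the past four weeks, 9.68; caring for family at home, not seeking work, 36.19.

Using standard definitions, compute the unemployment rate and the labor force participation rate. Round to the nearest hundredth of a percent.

Unemployment rate ≈ 5.58%; labor force participation rate ≈ 70.94%.

Employed = 9.20 + 186.92 = 196.12 million (anyone who worked, including part-time for economic reasons, counts as employed).
Unemployed = 1.90 + 9.68 = 11.58 million (jobless and actively searching, or on temporary layoff).
Labor force = 196.12 + 11.58 = 207.70 million.
Not in labor force = 48.90 + 36.19 = 85.09 million (those not working and not actively searching are outside the labor force).
Civilian working-age population = 207.70 + 85.09 = 292.79 million.
Unemployment rate = 11.58 / 207.70 = 5.58%.
Labor force participation rate = 207.70 / 292.79 = 70.94%.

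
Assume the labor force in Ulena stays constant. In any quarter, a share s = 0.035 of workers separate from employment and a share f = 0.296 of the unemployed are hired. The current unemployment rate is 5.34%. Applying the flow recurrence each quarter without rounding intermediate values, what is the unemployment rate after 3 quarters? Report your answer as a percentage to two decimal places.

Unemployment rate after three quarters ≈ 9.01%.

With a fixed labor force, u_{t+1} = u_t + s·(1−u_t) − f·u_t = u_t·(1−s−f) + s.
Here 1−s−f = 0.669 and s = 0.035.
u_1 = 0.053400 × 0.669 + 0.035 = 0.070725.
u_2 = 0.070725 × 0.669 + 0.035 = 0.082315.
u_3 = 0.082315 × 0.669 + 0.035 = 0.090069.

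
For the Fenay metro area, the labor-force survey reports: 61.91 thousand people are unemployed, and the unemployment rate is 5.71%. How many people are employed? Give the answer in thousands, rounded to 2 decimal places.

About 1,022.33 thousand are employed.

Labor force = U / u = 61.91 / 0.0571 ≈ 1,084.24 thousand.
Employed = labor force − unemployed = 1,084.24 − 61.91 = 1,022.33 thousand.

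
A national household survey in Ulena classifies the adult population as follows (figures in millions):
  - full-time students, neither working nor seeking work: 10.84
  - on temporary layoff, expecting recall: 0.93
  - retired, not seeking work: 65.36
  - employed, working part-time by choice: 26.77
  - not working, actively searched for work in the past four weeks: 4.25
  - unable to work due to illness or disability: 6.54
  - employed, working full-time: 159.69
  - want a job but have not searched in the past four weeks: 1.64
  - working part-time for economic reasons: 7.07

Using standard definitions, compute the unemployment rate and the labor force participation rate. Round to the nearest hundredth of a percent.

Employed = 26.77 + 159.69 + 7.07 = 193.53 million (anyone who worked, including part-time for economic reasons, counts as employed).
Unemployed = 0.93 + 4.25 = 5.18 million (jobless and actively searching, or on temporary layoff).
Labor force = 193.53 + 5.18 = 198.71 million.
Not in labor force = 10.84 + 65.36 + 6.54 + 1.64 = 84.38 million (those not working and not actively searching are outside the labor force — including those who want a job but have given up searching).
Civilian working-age population = 198.71 + 84.38 = 283.09 million.
Unemployment rate = 5.18 / 198.71 = 2.61%.
Labor force participation rate = 198.71 / 283.09 = 70.19%.

Unemployment rate ≈ 2.61%; labor force participation rate ≈ 70.19%.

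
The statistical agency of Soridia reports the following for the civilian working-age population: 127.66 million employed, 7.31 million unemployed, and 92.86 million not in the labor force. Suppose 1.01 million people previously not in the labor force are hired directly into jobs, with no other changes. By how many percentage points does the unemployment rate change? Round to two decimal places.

The unemployment rate changes by −0.04 percentage points.

Initially, labor force = 127.66 + 7.31 = 134.97 million, so u = 7.31/134.97 = 5.42%.
After the change, employed and labor force both rise by 1.01; unemployed unchanged → E = 128.67, U = 7.31, labor force = 135.98 million.
New unemployment rate = 7.31 / 135.98 = 5.38%.
Change = 5.38% − 5.42% = −0.04 percentage points.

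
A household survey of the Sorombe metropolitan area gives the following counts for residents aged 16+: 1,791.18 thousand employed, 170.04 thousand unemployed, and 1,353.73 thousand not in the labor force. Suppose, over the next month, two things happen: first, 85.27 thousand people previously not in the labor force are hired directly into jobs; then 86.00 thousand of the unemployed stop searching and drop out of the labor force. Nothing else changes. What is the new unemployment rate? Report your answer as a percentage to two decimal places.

Initially, labor force = 1,791.18 + 170.04 = 1,961.22 thousand, so u = 170.04/1,961.22 = 8.67%.
After the first change, employed and labor force both rise by 85.27; unemployed unchanged → E = 1,876.45, U = 170.04, labor force = 2,046.49 thousand.
After the second change, unemployed and labor force both fall by 86.00 → E = 1,876.45, U = 84.04, labor force = 1,960.49 thousand.
New unemployment rate = 84.04 / 1,960.49 = 4.29%.

New unemployment rate ≈ 4.29%.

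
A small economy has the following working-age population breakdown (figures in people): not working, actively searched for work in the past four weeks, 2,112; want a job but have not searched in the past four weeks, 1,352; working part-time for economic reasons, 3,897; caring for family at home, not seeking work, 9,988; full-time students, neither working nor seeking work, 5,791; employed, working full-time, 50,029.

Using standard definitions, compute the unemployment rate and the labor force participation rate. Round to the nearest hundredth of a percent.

Employed = 3,897 + 50,029 = 53,926 (anyone who worked, including part-time for economic reasons, counts as employed).
Unemployed = 2,112.
Labor force = 53,926 + 2,112 = 56,038.
Not in labor force = 1,352 + 9,988 + 5,791 = 17,131 (those not working and not actively searching are outside the labor force — including those who want a job but have given up searching).
Civilian working-age population = 56,038 + 17,131 = 73,169.
Unemployment rate = 2,112 / 56,038 = 3.77%.
Labor force participation rate = 56,038 / 73,169 = 76.59%.

Unemployment rate ≈ 3.77%; labor force participation rate ≈ 76.59%.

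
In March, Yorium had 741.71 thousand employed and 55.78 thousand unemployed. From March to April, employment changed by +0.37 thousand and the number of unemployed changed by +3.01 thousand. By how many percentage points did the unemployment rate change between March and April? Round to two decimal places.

The unemployment rate changed by +0.35 percentage points.

March: labor force = 741.71 + 55.78 = 797.49; u = 55.78/797.49 = 6.99%.
April: labor force = 742.08 + 58.79 = 800.87; u = 58.79/800.87 = 7.34%.
Change = 7.34% − 6.99% = +0.35 pp.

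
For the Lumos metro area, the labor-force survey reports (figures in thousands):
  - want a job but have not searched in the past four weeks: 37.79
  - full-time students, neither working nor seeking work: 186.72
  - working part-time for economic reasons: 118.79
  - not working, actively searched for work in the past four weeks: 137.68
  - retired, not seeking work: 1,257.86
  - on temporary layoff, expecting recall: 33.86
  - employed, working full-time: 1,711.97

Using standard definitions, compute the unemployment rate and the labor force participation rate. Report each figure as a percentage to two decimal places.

Employed = 118.79 + 1,711.97 = 1,830.76 thousand (anyone who worked, including part-time for economic reasons, counts as employed).
Unemployed = 137.68 + 33.86 = 171.54 thousand (jobless and actively searching, or on temporary layoff).
Labor force = 1,830.76 + 171.54 = 2,002.30 thousand.
Not in labor force = 37.79 + 186.72 + 1,257.86 = 1,482.37 thousand (those not working and not actively searching are outside the labor force — including those who want a job but have given up searching).
Civilian working-age population = 2,002.30 + 1,482.37 = 3,484.67 thousand.
Unemployment rate = 171.54 / 2,002.30 = 8.57%.
Labor force participation rate = 2,002.30 / 3,484.67 = 57.46%.

Unemployment rate ≈ 8.57%; labor force participation rate ≈ 57.46%.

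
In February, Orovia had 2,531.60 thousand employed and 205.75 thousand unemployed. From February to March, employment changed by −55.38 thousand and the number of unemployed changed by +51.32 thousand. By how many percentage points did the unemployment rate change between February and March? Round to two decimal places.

February: labor force = 2,531.60 + 205.75 = 2,737.35; u = 205.75/2,737.35 = 7.52%.
March: labor force = 2,476.22 + 257.07 = 2,733.29; u = 257.07/2,733.29 = 9.41%.
Change = 9.41% − 7.52% = +1.89 pp.

The unemployment rate changed by +1.89 percentage points.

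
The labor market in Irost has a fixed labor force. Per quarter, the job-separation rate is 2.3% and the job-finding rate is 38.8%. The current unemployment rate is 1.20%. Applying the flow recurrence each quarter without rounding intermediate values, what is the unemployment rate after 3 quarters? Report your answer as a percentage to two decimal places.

Unemployment rate after three quarters ≈ 4.70%.

With a fixed labor force, u_{t+1} = u_t + s·(1−u_t) − f·u_t = u_t·(1−s−f) + s.
Here 1−s−f = 0.589 and s = 0.023.
u_1 = 0.012000 × 0.589 + 0.023 = 0.030068.
u_2 = 0.030068 × 0.589 + 0.023 = 0.040710.
u_3 = 0.040710 × 0.589 + 0.023 = 0.046978.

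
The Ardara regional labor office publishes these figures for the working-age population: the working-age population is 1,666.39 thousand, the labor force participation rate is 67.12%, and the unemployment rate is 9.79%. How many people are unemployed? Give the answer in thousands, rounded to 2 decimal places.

About 109.50 thousand are unemployed.

Labor force = 0.6712 × 1,666.39 = 1,118.48 thousand.
Unemployed = 0.0979 × 1,118.48 ≈ 109.50 thousand.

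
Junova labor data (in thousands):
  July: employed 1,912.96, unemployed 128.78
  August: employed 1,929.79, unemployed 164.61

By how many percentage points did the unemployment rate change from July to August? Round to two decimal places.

July: labor force = 1,912.96 + 128.78 = 2,041.74; u = 128.78/2,041.74 = 6.31%.
August: labor force = 1,929.79 + 164.61 = 2,094.40; u = 164.61/2,094.40 = 7.86%.
Change = 7.86% − 6.31% = +1.55 pp.

The unemployment rate changed by +1.55 percentage points.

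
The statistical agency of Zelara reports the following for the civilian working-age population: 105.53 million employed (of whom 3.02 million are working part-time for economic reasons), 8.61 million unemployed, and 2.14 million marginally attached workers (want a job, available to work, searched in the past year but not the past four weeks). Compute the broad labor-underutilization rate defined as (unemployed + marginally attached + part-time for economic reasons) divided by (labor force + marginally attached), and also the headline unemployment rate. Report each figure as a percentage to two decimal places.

Broad underutilization rate ≈ 11.84%; headline unemployment rate ≈ 7.54%.

Labor force = 105.53 + 8.61 = 114.14 million.
Numerator = 8.61 + 2.14 + 3.02 = 13.77 million.
Denominator = 114.14 + 2.14 = 116.28 million.
Broad rate = 13.77 / 116.28 = 11.84%.
Headline unemployment rate = 8.61 / 114.14 = 7.54%.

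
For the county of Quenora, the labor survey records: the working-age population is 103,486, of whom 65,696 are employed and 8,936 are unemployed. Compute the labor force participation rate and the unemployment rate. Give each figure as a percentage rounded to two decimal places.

Labor force = employed + unemployed = 65,696 + 8,936 = 74,632.
Unemployment rate = 8,936 / 74,632 = 11.97%.
Labor force participation rate = 74,632 / 103,486 = 72.12%.

Labor force participation rate ≈ 72.12%; unemployment rate ≈ 11.97%.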